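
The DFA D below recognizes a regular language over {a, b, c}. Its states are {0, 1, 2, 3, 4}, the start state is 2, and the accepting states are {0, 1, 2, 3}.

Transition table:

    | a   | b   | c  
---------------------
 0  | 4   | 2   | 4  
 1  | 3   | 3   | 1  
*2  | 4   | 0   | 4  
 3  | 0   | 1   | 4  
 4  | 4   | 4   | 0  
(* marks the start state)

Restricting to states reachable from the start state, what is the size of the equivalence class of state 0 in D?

2

Reachable states from the start: {0,2,4}. Unreachable: {1,3} — drop them.
P0 = {0,2} | {4}.
The partition is now stable with 2 blocks: {0,2} | {4}.
State 0 belongs to the block {0,2}, which has 2 states.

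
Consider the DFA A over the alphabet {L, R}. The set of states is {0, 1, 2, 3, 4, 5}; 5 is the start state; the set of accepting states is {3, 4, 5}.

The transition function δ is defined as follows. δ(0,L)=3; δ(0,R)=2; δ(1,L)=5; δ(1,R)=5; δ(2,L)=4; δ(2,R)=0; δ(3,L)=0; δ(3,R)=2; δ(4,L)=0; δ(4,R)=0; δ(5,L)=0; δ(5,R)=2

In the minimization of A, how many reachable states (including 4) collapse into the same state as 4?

3

First remove the unreachable states {1}; 5 states remain.
Initial partition by acceptance: {3,4,5} | {0,2}.
The partition is now stable with 2 blocks: {3,4,5} | {0,2}.
The equivalence class containing 4 is {3,4,5}, of size 3.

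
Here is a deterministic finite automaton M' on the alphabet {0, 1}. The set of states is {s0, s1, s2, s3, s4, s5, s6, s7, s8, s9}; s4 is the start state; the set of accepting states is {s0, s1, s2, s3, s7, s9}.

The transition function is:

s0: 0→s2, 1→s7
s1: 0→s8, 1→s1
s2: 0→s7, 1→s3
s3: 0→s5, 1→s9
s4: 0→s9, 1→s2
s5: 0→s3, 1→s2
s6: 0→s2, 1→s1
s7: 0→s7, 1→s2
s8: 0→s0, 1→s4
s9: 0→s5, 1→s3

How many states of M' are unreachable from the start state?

BFS from s4 reaches {s2, s3, s4, s5, s7, s9}; the 4 state(s) s0, s1, s6, s8 are never visited.

4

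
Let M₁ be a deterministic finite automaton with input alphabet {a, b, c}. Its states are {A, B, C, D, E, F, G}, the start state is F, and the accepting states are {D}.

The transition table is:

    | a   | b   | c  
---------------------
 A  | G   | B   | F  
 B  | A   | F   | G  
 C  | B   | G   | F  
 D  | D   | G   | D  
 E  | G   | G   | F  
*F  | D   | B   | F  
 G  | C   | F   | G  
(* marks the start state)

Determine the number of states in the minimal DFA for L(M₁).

First remove the unreachable states {E}; 6 states remain.
Initial partition by acceptance: {D} | {A,B,C,F,G}.
On input a, block {A,B,C,F,G} splits into {A,B,C,G} and {F}.
Refine {A,B,C,G} on symbol b: members go to different blocks, giving {A,C} and {B,G}.
The partition is now stable with 4 blocks: {D} | {A,C} | {F} | {B,G}.

4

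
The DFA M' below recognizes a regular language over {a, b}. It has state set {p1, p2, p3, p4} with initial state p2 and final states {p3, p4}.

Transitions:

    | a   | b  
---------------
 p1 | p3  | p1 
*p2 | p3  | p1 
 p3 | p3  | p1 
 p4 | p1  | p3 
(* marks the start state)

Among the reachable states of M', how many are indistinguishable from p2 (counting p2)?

2

Reachable states from the start: {p1,p2,p3}. Unreachable: {p4} — drop them.
Start with accepting vs non-accepting: {p3} | {p1,p2}.
No further refinement is possible. Final partition (2 blocks): {p3} | {p1,p2}.
State p2 belongs to the block {p1,p2}, which has 2 states.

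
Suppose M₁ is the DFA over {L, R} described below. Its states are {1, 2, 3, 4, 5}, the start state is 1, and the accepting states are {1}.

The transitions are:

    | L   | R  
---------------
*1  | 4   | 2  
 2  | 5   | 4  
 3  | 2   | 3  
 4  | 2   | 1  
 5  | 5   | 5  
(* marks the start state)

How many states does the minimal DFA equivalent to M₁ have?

4

States {3} cannot be reached from the start state, so discard them.
P0 = {1} | {2,4,5}.
Split {2,4,5} by δ(·,R) → {2,5} and {4}.
Split {2,5} by δ(·,R) → {2} and {5}.
Stable partition: {1} | {2} | {4} | {5} — 4 equivalence classes.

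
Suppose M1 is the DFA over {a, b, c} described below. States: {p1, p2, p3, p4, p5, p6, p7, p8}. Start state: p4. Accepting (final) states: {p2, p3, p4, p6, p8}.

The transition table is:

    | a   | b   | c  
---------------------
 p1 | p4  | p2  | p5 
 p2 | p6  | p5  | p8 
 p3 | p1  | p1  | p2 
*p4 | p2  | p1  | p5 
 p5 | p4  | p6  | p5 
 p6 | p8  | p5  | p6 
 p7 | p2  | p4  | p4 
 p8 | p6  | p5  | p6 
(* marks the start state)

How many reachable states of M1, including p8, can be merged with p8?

States {p3,p7} cannot be reached from the start state, so discard them.
Start with accepting vs non-accepting: {p2,p4,p6,p8} | {p1,p5}.
Refine {p2,p4,p6,p8} on symbol c: members go to different blocks, giving {p2,p6,p8} and {p4}.
No further refinement is possible. Final partition (3 blocks): {p2,p6,p8} | {p1,p5} | {p4}.
State p8 belongs to the block {p2,p6,p8}, which has 3 states.

3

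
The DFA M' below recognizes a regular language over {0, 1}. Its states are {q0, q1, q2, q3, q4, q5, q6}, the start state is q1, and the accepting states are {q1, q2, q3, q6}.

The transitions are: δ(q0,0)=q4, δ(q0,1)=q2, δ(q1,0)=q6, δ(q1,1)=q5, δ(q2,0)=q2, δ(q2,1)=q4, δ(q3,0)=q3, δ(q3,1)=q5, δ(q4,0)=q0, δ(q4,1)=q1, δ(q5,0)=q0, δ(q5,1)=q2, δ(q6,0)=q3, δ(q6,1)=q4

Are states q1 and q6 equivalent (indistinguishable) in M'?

All states are reachable from the start state.
P0 = {q1,q2,q3,q6} | {q0,q4,q5}.
The partition is now stable with 2 blocks: {q1,q2,q3,q6} | {q0,q4,q5}.
q1 and q6 lie in the same block of the stable partition, so they are equivalent — no string distinguishes them.

Yes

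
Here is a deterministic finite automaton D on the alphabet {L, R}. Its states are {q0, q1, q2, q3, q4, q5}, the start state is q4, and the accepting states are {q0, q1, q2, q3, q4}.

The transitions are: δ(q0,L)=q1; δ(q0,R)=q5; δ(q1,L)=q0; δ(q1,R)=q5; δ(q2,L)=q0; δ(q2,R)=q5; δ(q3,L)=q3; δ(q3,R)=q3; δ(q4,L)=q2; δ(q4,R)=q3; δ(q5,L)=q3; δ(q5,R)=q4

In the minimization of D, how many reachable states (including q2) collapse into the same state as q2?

All states are reachable from the start state.
P0 = {q0,q1,q2,q3,q4} | {q5}.
Refine {q0,q1,q2,q3,q4} on symbol R: members go to different blocks, giving {q0,q1,q2} and {q3,q4}.
On input L, block {q3,q4} splits into {q3} and {q4}.
Stable partition: {q0,q1,q2} | {q5} | {q3} | {q4} — 4 equivalence classes.
The equivalence class containing q2 is {q0,q1,q2}, of size 3.

3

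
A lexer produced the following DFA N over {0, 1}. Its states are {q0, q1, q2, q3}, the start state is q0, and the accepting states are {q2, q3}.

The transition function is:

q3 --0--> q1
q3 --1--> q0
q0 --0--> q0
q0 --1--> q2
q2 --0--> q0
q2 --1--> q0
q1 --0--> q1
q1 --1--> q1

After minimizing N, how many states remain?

2

Reachable states from the start: {q0,q2}. Unreachable: {q1,q3} — drop them.
P0 = {q2} | {q0}.
The partition is now stable with 2 blocks: {q2} | {q0}.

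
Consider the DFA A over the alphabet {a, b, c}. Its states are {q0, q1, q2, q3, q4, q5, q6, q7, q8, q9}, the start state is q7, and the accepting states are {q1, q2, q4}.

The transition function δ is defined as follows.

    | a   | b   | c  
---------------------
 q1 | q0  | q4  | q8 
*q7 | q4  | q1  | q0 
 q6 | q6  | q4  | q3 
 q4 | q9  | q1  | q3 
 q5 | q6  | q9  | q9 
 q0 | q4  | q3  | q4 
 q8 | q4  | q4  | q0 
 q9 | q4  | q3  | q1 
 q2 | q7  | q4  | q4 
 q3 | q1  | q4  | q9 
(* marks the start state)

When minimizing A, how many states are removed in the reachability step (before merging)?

No path from q7 leads to q2, q5, q6; the other 7 states are all reachable.

3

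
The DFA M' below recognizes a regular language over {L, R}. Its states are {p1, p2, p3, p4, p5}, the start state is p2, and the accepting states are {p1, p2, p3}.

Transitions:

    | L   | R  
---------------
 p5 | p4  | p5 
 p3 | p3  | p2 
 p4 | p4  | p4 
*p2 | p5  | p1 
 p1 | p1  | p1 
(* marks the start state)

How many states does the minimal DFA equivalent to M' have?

3

First remove the unreachable states {p3}; 4 states remain.
Start with accepting vs non-accepting: {p1,p2} | {p4,p5}.
On input L, block {p1,p2} splits into {p1} and {p2}.
No further refinement is possible. Final partition (3 blocks): {p1} | {p4,p5} | {p2}.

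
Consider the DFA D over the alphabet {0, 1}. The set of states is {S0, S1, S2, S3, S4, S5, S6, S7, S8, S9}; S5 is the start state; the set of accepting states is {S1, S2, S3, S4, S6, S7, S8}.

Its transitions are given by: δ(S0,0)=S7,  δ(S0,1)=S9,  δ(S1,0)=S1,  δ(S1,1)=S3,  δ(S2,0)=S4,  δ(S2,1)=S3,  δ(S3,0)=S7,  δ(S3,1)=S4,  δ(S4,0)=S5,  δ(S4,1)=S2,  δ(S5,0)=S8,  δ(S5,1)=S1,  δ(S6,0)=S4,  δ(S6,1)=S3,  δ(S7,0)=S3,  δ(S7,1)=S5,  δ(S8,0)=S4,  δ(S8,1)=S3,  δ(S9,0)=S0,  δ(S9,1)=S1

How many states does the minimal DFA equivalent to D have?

First remove the unreachable states {S0,S6,S9}; 7 states remain.
Initial partition by acceptance: {S1,S2,S3,S4,S7,S8} | {S5}.
Refine {S1,S2,S3,S4,S7,S8} on symbol 0: members go to different blocks, giving {S1,S2,S3,S7,S8} and {S4}.
Refine {S1,S2,S3,S7,S8} on symbol 0: members go to different blocks, giving {S1,S3,S7} and {S2,S8}.
Refine {S1,S3,S7} on symbol 1: members go to different blocks, giving {S1} and {S3} and {S7}.
Stable partition: {S1} | {S5} | {S4} | {S2,S8} | {S3} | {S7} — 6 equivalence classes.

6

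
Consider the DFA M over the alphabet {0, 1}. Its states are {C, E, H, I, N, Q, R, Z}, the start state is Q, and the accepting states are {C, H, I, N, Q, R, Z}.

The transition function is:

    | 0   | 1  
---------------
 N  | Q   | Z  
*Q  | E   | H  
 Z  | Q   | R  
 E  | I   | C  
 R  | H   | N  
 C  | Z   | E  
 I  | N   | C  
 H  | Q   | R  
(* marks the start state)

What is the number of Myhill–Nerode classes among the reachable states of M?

7

P0 = {C,H,I,N,Q,R,Z} | {E}.
On input 0, block {C,H,I,N,Q,R,Z} splits into {C,H,I,N,R,Z} and {Q}.
On input 0, block {C,H,I,N,R,Z} splits into {C,I,R} and {H,N,Z}.
Split {C,I,R} by δ(·,1) → {R} and {C} and {I}.
On input 1, block {H,N,Z} splits into {H,Z} and {N}.
Stable partition: {R} | {E} | {Q} | {H,Z} | {C} | {I} | {N} — 7 equivalence classes.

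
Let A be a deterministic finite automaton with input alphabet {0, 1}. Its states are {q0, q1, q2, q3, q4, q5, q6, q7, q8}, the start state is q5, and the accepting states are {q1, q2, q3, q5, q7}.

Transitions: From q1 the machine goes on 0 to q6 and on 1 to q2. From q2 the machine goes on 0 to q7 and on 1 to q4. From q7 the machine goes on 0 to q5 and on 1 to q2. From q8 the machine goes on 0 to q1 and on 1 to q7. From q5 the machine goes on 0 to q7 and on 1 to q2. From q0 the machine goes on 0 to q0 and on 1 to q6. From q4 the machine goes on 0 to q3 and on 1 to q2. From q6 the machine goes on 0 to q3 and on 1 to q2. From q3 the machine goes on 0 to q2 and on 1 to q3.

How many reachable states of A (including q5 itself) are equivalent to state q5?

2

Reachable states from the start: {q2,q3,q4,q5,q7}. Unreachable: {q0,q1,q6,q8} — drop them.
P0 = {q2,q3,q5,q7} | {q4}.
On input 1, block {q2,q3,q5,q7} splits into {q3,q5,q7} and {q2}.
Refine {q3,q5,q7} on symbol 0: members go to different blocks, giving {q5,q7} and {q3}.
No further refinement is possible. Final partition (4 blocks): {q5,q7} | {q4} | {q2} | {q3}.
The equivalence class containing q5 is {q5,q7}, of size 2.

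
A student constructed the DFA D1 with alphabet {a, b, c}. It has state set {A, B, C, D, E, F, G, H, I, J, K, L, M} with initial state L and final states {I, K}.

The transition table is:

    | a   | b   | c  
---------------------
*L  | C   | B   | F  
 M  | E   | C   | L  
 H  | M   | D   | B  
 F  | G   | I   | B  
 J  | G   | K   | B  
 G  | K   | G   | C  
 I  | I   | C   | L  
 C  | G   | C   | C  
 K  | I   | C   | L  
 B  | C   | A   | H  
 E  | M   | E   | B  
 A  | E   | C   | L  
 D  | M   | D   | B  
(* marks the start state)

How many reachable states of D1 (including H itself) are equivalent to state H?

Reachable states from the start: {A,B,C,D,E,F,G,H,I,K,L,M}. Unreachable: {J} — drop them.
Initial partition by acceptance: {I,K} | {A,B,C,D,E,F,G,H,L,M}.
Refine {A,B,C,D,E,F,G,H,L,M} on symbol a: members go to different blocks, giving {A,B,C,D,E,F,H,L,M} and {G}.
Split {A,B,C,D,E,F,H,L,M} by δ(·,a) → {A,B,D,E,H,L,M} and {C,F}.
Refine {A,B,D,E,H,L,M} on symbol a: members go to different blocks, giving {A,D,E,H,M} and {B,L}.
Split {A,D,E,H,M} by δ(·,b) → {D,E,H} and {A,M}.
Split {C,F} by δ(·,b) → {C} and {F}.
Refine {B,L} on symbol b: members go to different blocks, giving {B} and {L}.
Stable partition: {I,K} | {D,E,H} | {G} | {C} | {B} | {A,M} | {F} | {L} — 8 equivalence classes.
The equivalence class containing H is {D,E,H}, of size 3.

3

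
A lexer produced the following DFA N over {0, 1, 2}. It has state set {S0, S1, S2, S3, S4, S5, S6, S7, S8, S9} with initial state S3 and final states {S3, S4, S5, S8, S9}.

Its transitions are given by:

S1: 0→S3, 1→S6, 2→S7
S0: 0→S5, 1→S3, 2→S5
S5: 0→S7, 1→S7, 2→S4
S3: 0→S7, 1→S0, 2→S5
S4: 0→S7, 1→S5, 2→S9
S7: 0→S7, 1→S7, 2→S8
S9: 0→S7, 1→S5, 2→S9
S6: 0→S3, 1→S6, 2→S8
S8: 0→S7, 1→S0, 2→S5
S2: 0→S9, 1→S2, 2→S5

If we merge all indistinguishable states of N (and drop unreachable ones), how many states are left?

5

States {S1,S2,S6} cannot be reached from the start state, so discard them.
P0 = {S3,S4,S5,S8,S9} | {S0,S7}.
Split {S3,S4,S5,S8,S9} by δ(·,1) → {S3,S5,S8} and {S4,S9}.
Split {S3,S5,S8} by δ(·,2) → {S3,S8} and {S5}.
On input 0, block {S0,S7} splits into {S0} and {S7}.
Stable partition: {S3,S8} | {S0} | {S4,S9} | {S5} | {S7} — 5 equivalence classes.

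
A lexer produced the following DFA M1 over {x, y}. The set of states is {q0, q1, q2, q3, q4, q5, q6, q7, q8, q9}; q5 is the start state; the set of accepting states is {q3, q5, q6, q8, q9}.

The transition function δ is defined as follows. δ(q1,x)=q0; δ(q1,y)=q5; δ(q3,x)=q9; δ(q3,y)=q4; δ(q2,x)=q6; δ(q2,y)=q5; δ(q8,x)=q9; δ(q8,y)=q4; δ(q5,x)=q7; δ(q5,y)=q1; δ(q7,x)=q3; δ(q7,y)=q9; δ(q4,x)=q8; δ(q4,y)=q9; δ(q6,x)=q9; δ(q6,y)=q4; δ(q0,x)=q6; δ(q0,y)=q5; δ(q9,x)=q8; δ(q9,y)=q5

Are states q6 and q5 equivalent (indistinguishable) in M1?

First remove the unreachable states {q2}; 9 states remain.
Start with accepting vs non-accepting: {q3,q5,q6,q8,q9} | {q0,q1,q4,q7}.
Refine {q3,q5,q6,q8,q9} on symbol x: members go to different blocks, giving {q3,q6,q8,q9} and {q5}.
Refine {q3,q6,q8,q9} on symbol y: members go to different blocks, giving {q3,q6,q8} and {q9}.
Refine {q0,q1,q4,q7} on symbol x: members go to different blocks, giving {q0,q4,q7} and {q1}.
Refine {q0,q4,q7} on symbol y: members go to different blocks, giving {q4,q7} and {q0}.
The partition is now stable with 6 blocks: {q3,q6,q8} | {q4,q7} | {q5} | {q9} | {q1} | {q0}.
q6 and q5 end up in different blocks, so they are distinguishable. For instance, the string 'x' is accepted from only q6.

No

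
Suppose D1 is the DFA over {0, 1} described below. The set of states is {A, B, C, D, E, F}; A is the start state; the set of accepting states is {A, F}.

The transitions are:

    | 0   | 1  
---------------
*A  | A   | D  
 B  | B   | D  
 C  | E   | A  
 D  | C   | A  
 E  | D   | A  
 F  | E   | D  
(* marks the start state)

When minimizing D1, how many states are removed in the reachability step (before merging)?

2

Starting at A and following transitions, the reachable set is {A, C, D, E}. That leaves B, F unreachable — 2 in total.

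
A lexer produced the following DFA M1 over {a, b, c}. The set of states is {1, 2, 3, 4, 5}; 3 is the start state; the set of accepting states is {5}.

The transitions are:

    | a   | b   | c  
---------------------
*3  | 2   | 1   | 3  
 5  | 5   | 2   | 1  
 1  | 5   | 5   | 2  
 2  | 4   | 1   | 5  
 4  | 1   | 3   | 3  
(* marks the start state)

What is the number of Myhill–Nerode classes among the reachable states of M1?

5

Every state is reachable, so we keep all 5.
P0 = {5} | {1,2,3,4}.
Split {1,2,3,4} by δ(·,a) → {2,3,4} and {1}.
Split {2,3,4} by δ(·,a) → {2,3} and {4}.
Split {2,3} by δ(·,a) → {2} and {3}.
Stable partition: {5} | {2} | {1} | {4} | {3} — 5 equivalence classes.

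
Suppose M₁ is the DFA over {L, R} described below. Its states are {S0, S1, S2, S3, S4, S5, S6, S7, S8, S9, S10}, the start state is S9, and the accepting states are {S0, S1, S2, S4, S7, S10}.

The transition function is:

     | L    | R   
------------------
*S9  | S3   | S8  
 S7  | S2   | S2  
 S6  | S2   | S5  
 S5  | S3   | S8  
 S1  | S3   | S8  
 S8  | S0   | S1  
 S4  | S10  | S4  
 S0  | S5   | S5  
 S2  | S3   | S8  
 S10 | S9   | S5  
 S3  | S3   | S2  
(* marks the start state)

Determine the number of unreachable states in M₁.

4

BFS from S9 reaches {S0, S1, S2, S3, S5, S8, S9}; the 4 state(s) S4, S6, S7, S10 are never visited.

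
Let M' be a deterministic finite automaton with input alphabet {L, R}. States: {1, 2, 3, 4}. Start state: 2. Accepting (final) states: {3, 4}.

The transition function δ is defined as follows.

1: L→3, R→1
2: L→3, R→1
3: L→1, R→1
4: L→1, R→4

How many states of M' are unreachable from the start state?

No path from 2 leads to 4; the other 3 states are all reachable.

1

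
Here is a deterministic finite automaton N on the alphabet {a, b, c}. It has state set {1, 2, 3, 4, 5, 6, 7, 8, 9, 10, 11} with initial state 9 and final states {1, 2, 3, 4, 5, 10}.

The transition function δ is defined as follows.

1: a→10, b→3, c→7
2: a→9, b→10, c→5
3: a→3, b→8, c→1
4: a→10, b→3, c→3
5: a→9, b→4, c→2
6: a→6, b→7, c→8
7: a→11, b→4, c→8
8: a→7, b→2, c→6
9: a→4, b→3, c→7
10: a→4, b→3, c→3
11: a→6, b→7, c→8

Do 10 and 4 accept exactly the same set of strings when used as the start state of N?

Yes

Initial partition by acceptance: {1,2,3,4,5,10} | {6,7,8,9,11}.
On input a, block {1,2,3,4,5,10} splits into {1,3,4,10} and {2,5}.
On input b, block {1,3,4,10} splits into {1,4,10} and {3}.
Split {1,4,10} by δ(·,c) → {4,10} and {1}.
On input a, block {6,7,8,9,11} splits into {6,7,8,11} and {9}.
Refine {6,7,8,11} on symbol b: members go to different blocks, giving {6,11} and {7} and {8}.
Stable partition: {4,10} | {6,11} | {2,5} | {3} | {1} | {9} | {7} | {8} — 8 equivalence classes.
10 and 4 lie in the same block of the stable partition, so they are equivalent — no string distinguishes them.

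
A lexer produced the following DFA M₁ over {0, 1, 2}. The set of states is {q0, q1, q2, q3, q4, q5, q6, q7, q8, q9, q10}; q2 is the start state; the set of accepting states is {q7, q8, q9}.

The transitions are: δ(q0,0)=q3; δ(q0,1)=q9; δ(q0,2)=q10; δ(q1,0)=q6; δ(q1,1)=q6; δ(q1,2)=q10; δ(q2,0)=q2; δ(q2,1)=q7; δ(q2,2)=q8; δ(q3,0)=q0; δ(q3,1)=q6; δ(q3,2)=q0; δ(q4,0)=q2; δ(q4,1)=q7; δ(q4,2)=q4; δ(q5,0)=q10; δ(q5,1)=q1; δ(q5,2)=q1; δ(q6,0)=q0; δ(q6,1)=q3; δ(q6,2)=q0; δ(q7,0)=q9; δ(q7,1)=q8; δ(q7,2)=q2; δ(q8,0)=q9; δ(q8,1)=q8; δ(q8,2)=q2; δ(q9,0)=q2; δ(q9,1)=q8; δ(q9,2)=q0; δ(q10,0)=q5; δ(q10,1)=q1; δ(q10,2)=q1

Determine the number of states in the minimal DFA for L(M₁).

7

First remove the unreachable states {q4}; 10 states remain.
Start with accepting vs non-accepting: {q7,q8,q9} | {q0,q1,q2,q3,q5,q6,q10}.
Split {q7,q8,q9} by δ(·,0) → {q7,q8} and {q9}.
Split {q0,q1,q2,q3,q5,q6,q10} by δ(·,1) → {q1,q3,q5,q6,q10} and {q0} and {q2}.
Split {q1,q3,q5,q6,q10} by δ(·,0) → {q1,q5,q10} and {q3,q6}.
Split {q1,q5,q10} by δ(·,0) → {q5,q10} and {q1}.
The partition is now stable with 7 blocks: {q7,q8} | {q5,q10} | {q9} | {q0} | {q2} | {q3,q6} | {q1}.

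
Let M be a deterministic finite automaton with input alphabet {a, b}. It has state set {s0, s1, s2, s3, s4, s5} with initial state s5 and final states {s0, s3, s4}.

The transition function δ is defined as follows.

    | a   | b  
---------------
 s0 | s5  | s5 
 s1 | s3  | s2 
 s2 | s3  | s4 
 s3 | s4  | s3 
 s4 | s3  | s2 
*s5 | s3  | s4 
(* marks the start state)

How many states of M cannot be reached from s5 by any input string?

2

Starting at s5 and following transitions, the reachable set is {s2, s3, s4, s5}. That leaves s0, s1 unreachable — 2 in total.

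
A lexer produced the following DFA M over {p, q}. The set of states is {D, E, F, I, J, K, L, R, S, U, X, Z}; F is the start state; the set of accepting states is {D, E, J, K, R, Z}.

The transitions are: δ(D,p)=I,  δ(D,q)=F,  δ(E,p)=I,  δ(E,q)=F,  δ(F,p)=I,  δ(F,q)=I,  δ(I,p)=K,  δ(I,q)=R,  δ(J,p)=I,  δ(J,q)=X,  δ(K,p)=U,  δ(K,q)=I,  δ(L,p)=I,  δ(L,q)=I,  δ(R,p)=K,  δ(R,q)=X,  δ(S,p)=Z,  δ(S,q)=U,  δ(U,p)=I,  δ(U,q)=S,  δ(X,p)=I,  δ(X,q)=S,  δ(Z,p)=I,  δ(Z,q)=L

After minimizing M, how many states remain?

7

Reachable states from the start: {F,I,K,L,R,S,U,X,Z}. Unreachable: {D,E,J} — drop them.
Start with accepting vs non-accepting: {K,R,Z} | {F,I,L,S,U,X}.
Refine {K,R,Z} on symbol p: members go to different blocks, giving {K,Z} and {R}.
On input p, block {F,I,L,S,U,X} splits into {F,L,U,X} and {I,S}.
Refine {K,Z} on symbol p: members go to different blocks, giving {K} and {Z}.
On input p, block {I,S} splits into {I} and {S}.
On input q, block {F,L,U,X} splits into {F,L} and {U,X}.
No further refinement is possible. Final partition (7 blocks): {K} | {F,L} | {R} | {I} | {Z} | {S} | {U,X}.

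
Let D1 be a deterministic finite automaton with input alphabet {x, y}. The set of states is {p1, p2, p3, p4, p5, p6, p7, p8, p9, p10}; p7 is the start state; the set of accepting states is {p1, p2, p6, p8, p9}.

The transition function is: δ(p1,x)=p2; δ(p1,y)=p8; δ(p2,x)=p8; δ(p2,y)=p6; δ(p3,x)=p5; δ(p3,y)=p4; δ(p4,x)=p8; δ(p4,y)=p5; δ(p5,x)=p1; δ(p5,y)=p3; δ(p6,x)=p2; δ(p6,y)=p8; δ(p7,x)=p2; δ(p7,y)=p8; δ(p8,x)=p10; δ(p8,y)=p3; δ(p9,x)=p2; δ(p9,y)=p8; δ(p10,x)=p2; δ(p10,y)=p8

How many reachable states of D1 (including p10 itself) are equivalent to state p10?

2

States {p9} cannot be reached from the start state, so discard them.
Initial partition by acceptance: {p1,p2,p6,p8} | {p3,p4,p5,p7,p10}.
On input x, block {p1,p2,p6,p8} splits into {p1,p2,p6} and {p8}.
Refine {p1,p2,p6} on symbol x: members go to different blocks, giving {p1,p6} and {p2}.
Refine {p3,p4,p5,p7,p10} on symbol x: members go to different blocks, giving {p7,p10} and {p3} and {p4} and {p5}.
No further refinement is possible. Final partition (7 blocks): {p1,p6} | {p7,p10} | {p8} | {p2} | {p3} | {p4} | {p5}.
State p10 belongs to the block {p7,p10}, which has 2 states.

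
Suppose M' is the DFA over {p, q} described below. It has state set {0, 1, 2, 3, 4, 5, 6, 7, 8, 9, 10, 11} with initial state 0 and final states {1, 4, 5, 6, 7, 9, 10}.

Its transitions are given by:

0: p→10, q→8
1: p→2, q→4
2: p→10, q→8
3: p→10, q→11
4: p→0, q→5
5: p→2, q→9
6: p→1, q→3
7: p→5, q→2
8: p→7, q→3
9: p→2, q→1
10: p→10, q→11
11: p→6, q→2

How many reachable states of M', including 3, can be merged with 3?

3

Every state is reachable, so we keep all 12.
Start with accepting vs non-accepting: {1,4,5,6,7,9,10} | {0,2,3,8,11}.
Refine {1,4,5,6,7,9,10} on symbol p: members go to different blocks, giving {1,4,5,9} and {6,7,10}.
Split {6,7,10} by δ(·,p) → {6,7} and {10}.
Split {0,2,3,8,11} by δ(·,p) → {0,2,3} and {8,11}.
The partition is now stable with 5 blocks: {1,4,5,9} | {0,2,3} | {6,7} | {10} | {8,11}.
State 3 belongs to the block {0,2,3}, which has 3 states.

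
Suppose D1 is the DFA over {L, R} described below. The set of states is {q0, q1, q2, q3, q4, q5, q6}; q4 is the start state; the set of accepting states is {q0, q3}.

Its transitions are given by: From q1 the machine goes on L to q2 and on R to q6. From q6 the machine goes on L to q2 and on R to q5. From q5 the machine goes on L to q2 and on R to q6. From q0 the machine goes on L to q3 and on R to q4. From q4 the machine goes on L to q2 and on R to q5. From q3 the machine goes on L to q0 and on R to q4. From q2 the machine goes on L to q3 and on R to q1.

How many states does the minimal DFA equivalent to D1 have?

P0 = {q0,q3} | {q1,q2,q4,q5,q6}.
Split {q1,q2,q4,q5,q6} by δ(·,L) → {q1,q4,q5,q6} and {q2}.
Stable partition: {q0,q3} | {q1,q4,q5,q6} | {q2} — 3 equivalence classes.

3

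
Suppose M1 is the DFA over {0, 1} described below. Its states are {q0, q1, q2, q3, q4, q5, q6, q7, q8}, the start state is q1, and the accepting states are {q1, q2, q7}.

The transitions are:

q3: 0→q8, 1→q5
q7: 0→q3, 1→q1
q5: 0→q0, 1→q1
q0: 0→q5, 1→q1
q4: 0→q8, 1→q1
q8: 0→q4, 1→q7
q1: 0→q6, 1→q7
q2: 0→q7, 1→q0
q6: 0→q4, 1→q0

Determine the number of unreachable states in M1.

1

Starting at q1 and following transitions, the reachable set is {q0, q1, q3, q4, q5, q6, q7, q8}. That leaves q2 unreachable — 1 in total.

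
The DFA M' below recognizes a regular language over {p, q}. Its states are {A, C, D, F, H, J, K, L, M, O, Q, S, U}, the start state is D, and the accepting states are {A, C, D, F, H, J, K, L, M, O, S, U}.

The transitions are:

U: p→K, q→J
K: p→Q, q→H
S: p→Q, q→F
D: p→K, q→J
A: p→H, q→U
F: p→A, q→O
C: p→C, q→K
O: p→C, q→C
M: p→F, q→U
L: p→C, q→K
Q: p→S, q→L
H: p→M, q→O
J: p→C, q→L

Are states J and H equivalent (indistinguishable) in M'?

No

Every state is reachable, so we keep all 13.
P0 = {A,C,D,F,H,J,K,L,M,O,S,U} | {Q}.
Split {A,C,D,F,H,J,K,L,M,O,S,U} by δ(·,p) → {A,C,D,F,H,J,L,M,O,U} and {K,S}.
On input p, block {A,C,D,F,H,J,L,M,O,U} splits into {A,C,F,H,J,L,M,O} and {D,U}.
Refine {A,C,F,H,J,L,M,O} on symbol q: members go to different blocks, giving {F,H,J,O} and {C,L} and {A,M}.
Refine {F,H,J,O} on symbol p: members go to different blocks, giving {F,H} and {J,O}.
No further refinement is possible. Final partition (7 blocks): {F,H} | {Q} | {K,S} | {D,U} | {C,L} | {A,M} | {J,O}.
J and H end up in different blocks, so they are distinguishable. For instance, the string 'pqp' is accepted from only H.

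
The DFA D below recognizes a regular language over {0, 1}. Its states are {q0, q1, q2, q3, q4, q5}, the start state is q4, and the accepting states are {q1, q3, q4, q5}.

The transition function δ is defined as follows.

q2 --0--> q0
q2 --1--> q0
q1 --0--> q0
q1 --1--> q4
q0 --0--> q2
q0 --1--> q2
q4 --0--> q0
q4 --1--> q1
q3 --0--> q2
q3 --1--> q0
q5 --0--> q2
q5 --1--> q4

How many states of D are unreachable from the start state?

Starting at q4 and following transitions, the reachable set is {q0, q1, q2, q4}. That leaves q3, q5 unreachable — 2 in total.

2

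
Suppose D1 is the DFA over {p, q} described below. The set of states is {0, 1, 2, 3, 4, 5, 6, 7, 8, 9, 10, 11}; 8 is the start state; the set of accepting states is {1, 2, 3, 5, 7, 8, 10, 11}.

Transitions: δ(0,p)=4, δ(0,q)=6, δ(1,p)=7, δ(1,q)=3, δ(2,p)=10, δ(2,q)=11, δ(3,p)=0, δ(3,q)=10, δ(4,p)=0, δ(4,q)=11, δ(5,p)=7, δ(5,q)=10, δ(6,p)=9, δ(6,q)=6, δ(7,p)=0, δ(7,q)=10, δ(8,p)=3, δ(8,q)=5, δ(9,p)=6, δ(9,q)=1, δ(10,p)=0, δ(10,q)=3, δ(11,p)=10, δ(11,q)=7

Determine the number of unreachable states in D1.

Starting at 8 and following transitions, the reachable set is {0, 1, 3, 4, 5, 6, 7, 8, 9, 10, 11}. That leaves 2 unreachable — 1 in total.

1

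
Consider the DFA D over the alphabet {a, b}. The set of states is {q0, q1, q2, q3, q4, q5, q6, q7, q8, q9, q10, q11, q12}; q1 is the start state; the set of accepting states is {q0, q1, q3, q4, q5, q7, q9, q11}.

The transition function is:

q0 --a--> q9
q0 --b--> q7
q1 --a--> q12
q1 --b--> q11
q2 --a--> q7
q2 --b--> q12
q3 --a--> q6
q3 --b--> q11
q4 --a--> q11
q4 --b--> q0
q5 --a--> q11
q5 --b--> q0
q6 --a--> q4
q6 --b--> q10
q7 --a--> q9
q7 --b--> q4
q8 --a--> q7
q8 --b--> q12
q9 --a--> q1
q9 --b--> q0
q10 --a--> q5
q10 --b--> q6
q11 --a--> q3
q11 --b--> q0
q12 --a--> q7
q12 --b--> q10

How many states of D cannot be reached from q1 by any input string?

Starting at q1 and following transitions, the reachable set is {q0, q1, q3, q4, q5, q6, q7, q9, q10, q11, q12}. That leaves q2, q8 unreachable — 2 in total.

2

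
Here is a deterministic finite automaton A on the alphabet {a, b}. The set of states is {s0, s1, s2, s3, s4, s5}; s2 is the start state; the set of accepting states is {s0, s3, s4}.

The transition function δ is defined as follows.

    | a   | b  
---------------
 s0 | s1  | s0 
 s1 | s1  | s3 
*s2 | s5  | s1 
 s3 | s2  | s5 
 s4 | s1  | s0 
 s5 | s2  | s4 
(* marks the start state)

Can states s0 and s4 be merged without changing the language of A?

Yes

All states are reachable from the start state.
Initial partition by acceptance: {s0,s3,s4} | {s1,s2,s5}.
Split {s0,s3,s4} by δ(·,b) → {s0,s4} and {s3}.
Split {s1,s2,s5} by δ(·,b) → {s1} and {s2} and {s5}.
The partition is now stable with 5 blocks: {s0,s4} | {s1} | {s3} | {s2} | {s5}.
s0 and s4 lie in the same block of the stable partition, so they are equivalent — no string distinguishes them.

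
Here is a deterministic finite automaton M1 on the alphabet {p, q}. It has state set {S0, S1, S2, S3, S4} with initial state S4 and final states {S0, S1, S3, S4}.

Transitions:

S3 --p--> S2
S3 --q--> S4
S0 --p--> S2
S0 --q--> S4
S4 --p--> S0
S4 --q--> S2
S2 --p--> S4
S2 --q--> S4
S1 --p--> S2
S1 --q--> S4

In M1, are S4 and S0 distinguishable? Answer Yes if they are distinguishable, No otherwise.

Yes

First remove the unreachable states {S1,S3}; 3 states remain.
P0 = {S0,S4} | {S2}.
On input p, block {S0,S4} splits into {S0} and {S4}.
Stable partition: {S0} | {S2} | {S4} — 3 equivalence classes.
S4 and S0 end up in different blocks, so they are distinguishable. For instance, the string 'p' is accepted from only S4.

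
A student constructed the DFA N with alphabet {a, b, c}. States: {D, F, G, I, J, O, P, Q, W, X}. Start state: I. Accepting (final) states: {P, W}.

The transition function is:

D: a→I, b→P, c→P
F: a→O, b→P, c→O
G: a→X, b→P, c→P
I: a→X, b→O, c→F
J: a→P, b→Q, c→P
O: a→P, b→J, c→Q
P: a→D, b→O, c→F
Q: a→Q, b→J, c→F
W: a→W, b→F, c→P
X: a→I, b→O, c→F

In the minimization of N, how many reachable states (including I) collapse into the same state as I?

2

First remove the unreachable states {G,W}; 8 states remain.
Start with accepting vs non-accepting: {P} | {D,F,I,J,O,Q,X}.
On input a, block {D,F,I,J,O,Q,X} splits into {D,F,I,Q,X} and {J,O}.
Split {D,F,I,Q,X} by δ(·,a) → {D,I,Q,X} and {F}.
Split {D,I,Q,X} by δ(·,b) → {I,Q,X} and {D}.
Split {J,O} by δ(·,b) → {O} and {J}.
On input b, block {I,Q,X} splits into {I,X} and {Q}.
No further refinement is possible. Final partition (7 blocks): {P} | {I,X} | {O} | {F} | {D} | {J} | {Q}.
The equivalence class containing I is {I,X}, of size 2.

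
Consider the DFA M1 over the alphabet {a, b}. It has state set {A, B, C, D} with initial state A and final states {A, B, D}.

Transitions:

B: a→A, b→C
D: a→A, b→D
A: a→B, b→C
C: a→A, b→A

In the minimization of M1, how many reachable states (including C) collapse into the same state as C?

States {D} cannot be reached from the start state, so discard them.
Initial partition by acceptance: {A,B} | {C}.
No further refinement is possible. Final partition (2 blocks): {A,B} | {C}.
The equivalence class containing C is {C}, of size 1.

1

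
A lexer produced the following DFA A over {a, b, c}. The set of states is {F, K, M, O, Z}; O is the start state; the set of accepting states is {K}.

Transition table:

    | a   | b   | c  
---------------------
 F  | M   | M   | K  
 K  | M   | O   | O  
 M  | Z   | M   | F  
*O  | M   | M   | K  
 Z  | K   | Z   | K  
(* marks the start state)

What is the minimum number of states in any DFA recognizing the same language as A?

4

P0 = {K} | {F,M,O,Z}.
Split {F,M,O,Z} by δ(·,a) → {F,M,O} and {Z}.
Split {F,M,O} by δ(·,a) → {F,O} and {M}.
Stable partition: {K} | {F,O} | {Z} | {M} — 4 equivalence classes.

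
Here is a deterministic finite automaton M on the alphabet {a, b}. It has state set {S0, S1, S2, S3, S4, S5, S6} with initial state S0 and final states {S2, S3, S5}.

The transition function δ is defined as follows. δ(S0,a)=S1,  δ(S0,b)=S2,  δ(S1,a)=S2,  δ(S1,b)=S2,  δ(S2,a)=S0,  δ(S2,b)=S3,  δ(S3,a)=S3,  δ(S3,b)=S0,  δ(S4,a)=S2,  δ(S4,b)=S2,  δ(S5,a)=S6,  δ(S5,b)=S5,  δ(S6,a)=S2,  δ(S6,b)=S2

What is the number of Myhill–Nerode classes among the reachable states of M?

First remove the unreachable states {S4,S5,S6}; 4 states remain.
Initial partition by acceptance: {S2,S3} | {S0,S1}.
On input a, block {S2,S3} splits into {S2} and {S3}.
On input a, block {S0,S1} splits into {S0} and {S1}.
The partition is now stable with 4 blocks: {S2} | {S0} | {S3} | {S1}.

4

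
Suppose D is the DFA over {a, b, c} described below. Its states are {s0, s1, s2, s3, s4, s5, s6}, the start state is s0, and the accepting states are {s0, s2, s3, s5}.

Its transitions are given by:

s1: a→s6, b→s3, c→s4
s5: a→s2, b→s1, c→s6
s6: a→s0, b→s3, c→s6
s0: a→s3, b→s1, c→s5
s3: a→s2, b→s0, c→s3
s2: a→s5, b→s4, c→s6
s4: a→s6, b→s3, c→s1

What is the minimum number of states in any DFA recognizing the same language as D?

5

Initial partition by acceptance: {s0,s2,s3,s5} | {s1,s4,s6}.
Refine {s0,s2,s3,s5} on symbol b: members go to different blocks, giving {s0,s2,s5} and {s3}.
Refine {s0,s2,s5} on symbol a: members go to different blocks, giving {s2,s5} and {s0}.
Refine {s1,s4,s6} on symbol a: members go to different blocks, giving {s1,s4} and {s6}.
No further refinement is possible. Final partition (5 blocks): {s2,s5} | {s1,s4} | {s3} | {s0} | {s6}.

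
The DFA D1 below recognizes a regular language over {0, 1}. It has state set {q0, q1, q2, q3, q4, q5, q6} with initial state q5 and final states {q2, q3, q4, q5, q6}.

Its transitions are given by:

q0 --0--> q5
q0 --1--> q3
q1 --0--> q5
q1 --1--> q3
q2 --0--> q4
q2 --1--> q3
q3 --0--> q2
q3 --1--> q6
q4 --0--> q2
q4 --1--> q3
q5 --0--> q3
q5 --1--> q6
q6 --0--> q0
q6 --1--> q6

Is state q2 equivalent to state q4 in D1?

Yes

Reachable states from the start: {q0,q2,q3,q4,q5,q6}. Unreachable: {q1} — drop them.
P0 = {q2,q3,q4,q5,q6} | {q0}.
On input 0, block {q2,q3,q4,q5,q6} splits into {q2,q3,q4,q5} and {q6}.
On input 1, block {q2,q3,q4,q5} splits into {q2,q4} and {q3,q5}.
Split {q3,q5} by δ(·,0) → {q3} and {q5}.
Stable partition: {q2,q4} | {q0} | {q6} | {q3} | {q5} — 5 equivalence classes.
q2 and q4 lie in the same block of the stable partition, so they are equivalent — no string distinguishes them.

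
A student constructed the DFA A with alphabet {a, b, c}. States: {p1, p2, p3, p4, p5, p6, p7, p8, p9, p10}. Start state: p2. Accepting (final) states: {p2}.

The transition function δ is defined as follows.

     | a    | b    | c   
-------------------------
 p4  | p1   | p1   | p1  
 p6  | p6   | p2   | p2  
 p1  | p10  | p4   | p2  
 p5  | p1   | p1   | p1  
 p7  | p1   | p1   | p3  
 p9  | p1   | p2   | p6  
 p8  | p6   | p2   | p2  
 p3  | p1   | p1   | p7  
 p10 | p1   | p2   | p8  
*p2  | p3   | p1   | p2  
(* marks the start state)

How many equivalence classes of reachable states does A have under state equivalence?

6

States {p5,p9} cannot be reached from the start state, so discard them.
P0 = {p2} | {p1,p3,p4,p6,p7,p8,p10}.
On input b, block {p1,p3,p4,p6,p7,p8,p10} splits into {p1,p3,p4,p7} and {p6,p8,p10}.
On input a, block {p1,p3,p4,p7} splits into {p3,p4,p7} and {p1}.
Refine {p3,p4,p7} on symbol c: members go to different blocks, giving {p3,p7} and {p4}.
Refine {p6,p8,p10} on symbol a: members go to different blocks, giving {p6,p8} and {p10}.
No further refinement is possible. Final partition (6 blocks): {p2} | {p3,p7} | {p6,p8} | {p1} | {p4} | {p10}.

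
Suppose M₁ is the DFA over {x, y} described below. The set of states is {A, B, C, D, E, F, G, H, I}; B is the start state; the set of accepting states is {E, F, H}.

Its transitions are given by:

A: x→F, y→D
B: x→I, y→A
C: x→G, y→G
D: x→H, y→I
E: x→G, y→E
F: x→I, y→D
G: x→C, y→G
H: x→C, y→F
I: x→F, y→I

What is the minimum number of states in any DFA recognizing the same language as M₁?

7

States {E} cannot be reached from the start state, so discard them.
Initial partition by acceptance: {F,H} | {A,B,C,D,G,I}.
Refine {F,H} on symbol y: members go to different blocks, giving {F} and {H}.
On input x, block {A,B,C,D,G,I} splits into {B,C,G} and {A,I} and {D}.
On input x, block {B,C,G} splits into {C,G} and {B}.
Refine {A,I} on symbol y: members go to different blocks, giving {A} and {I}.
Stable partition: {F} | {C,G} | {H} | {A} | {D} | {B} | {I} — 7 equivalence classes.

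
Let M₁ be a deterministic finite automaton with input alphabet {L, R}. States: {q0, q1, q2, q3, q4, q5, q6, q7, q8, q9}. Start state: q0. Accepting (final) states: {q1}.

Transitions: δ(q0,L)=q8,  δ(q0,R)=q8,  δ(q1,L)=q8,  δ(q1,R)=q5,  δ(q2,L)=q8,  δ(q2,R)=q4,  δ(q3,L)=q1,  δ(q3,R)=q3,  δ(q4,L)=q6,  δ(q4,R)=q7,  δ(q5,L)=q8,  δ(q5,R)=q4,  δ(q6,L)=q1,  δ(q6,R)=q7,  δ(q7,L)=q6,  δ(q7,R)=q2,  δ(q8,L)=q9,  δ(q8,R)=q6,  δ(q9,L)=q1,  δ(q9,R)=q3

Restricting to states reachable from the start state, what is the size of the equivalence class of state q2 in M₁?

2

Every state is reachable, so we keep all 10.
Initial partition by acceptance: {q1} | {q0,q2,q3,q4,q5,q6,q7,q8,q9}.
Split {q0,q2,q3,q4,q5,q6,q7,q8,q9} by δ(·,L) → {q0,q2,q4,q5,q7,q8} and {q3,q6,q9}.
Split {q0,q2,q4,q5,q7,q8} by δ(·,L) → {q0,q2,q5} and {q4,q7,q8}.
On input R, block {q3,q6,q9} splits into {q3,q9} and {q6}.
On input L, block {q4,q7,q8} splits into {q4,q7} and {q8}.
On input R, block {q0,q2,q5} splits into {q2,q5} and {q0}.
On input R, block {q4,q7} splits into {q4} and {q7}.
The partition is now stable with 8 blocks: {q1} | {q2,q5} | {q3,q9} | {q4} | {q6} | {q8} | {q0} | {q7}.
The equivalence class containing q2 is {q2,q5}, of size 2.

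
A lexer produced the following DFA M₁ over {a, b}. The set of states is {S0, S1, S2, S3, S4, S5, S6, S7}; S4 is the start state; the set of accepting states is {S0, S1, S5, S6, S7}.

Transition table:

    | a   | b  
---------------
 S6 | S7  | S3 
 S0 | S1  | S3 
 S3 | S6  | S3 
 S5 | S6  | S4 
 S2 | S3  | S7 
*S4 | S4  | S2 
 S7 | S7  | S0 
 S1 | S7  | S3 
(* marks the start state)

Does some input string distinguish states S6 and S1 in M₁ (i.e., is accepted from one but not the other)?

First remove the unreachable states {S5}; 7 states remain.
Start with accepting vs non-accepting: {S0,S1,S6,S7} | {S2,S3,S4}.
Split {S0,S1,S6,S7} by δ(·,b) → {S0,S1,S6} and {S7}.
On input a, block {S0,S1,S6} splits into {S1,S6} and {S0}.
On input a, block {S2,S3,S4} splits into {S2,S4} and {S3}.
On input a, block {S2,S4} splits into {S2} and {S4}.
Stable partition: {S1,S6} | {S2} | {S7} | {S0} | {S3} | {S4} — 6 equivalence classes.
S6 and S1 lie in the same block of the stable partition, so they are equivalent — no string distinguishes them.

No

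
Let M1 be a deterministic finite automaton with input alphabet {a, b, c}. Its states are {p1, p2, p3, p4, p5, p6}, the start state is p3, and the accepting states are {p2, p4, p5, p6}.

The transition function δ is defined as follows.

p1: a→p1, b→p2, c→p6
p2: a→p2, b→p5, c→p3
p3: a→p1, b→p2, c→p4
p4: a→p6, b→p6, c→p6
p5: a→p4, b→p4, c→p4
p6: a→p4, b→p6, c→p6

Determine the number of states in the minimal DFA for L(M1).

3

All states are reachable from the start state.
Start with accepting vs non-accepting: {p2,p4,p5,p6} | {p1,p3}.
On input c, block {p2,p4,p5,p6} splits into {p4,p5,p6} and {p2}.
Stable partition: {p4,p5,p6} | {p1,p3} | {p2} — 3 equivalence classes.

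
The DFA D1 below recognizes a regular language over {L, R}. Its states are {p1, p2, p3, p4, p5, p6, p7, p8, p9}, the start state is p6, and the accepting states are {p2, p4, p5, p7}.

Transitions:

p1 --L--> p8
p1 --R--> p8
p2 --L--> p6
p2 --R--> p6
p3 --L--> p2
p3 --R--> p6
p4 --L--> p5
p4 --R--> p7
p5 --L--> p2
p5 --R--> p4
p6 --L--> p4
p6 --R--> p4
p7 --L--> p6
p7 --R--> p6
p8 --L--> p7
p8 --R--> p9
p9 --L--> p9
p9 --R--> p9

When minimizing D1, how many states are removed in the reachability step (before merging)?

4

BFS from p6 reaches {p2, p4, p5, p6, p7}; the 4 state(s) p1, p3, p8, p9 are never visited.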